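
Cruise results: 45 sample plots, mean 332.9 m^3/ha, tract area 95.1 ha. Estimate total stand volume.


Formula: Total Volume = Mean Volume per ha * Total Area
Total Volume = 332.9 m^3/ha * 95.1 ha
Total Volume = 31659 m^3

31659


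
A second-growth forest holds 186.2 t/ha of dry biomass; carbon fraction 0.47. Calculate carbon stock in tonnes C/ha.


Formula: Carbon Stock = Biomass * Carbon Fraction
C = 186.2 t/ha * 0.47
C = 87.5 t C/ha

87.5


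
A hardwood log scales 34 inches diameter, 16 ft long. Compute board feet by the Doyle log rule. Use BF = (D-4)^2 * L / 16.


Doyle: BF = (D - 4)^2 * L / 16
Adjusted diameter = 34 - 4 = 30 in
(D-4)^2 = 30^2 = 900
BF = 900 * 16 / 16 = 900 BF

900


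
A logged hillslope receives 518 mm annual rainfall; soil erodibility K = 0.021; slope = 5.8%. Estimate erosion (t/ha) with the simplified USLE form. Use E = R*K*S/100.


Formula: E = R * K * S / 100  (simplified USLE)
R * K = 518 * 0.021 = 10.878
E = 10.878 * 5.8 / 100 = 0.63 t/ha

0.63


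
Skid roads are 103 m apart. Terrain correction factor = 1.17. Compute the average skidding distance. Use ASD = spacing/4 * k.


Formula: ASD = (spacing / 4) * correction
Uncorrected distance = spacing / 4 = 103 / 4 = 25.75 m
ASD = 25.75 * 1.17 = 30 m

30


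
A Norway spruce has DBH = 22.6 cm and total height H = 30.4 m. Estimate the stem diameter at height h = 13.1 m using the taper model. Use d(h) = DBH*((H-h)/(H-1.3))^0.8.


Taper: d(h) = DBH * ((H - h) / (H - 1.3))^0.8
Numerator = H - h = 30.4 - 13.1 = 17.3 m
Denominator = H - 1.3 = 30.4 - 1.3 = 29.1 m
Ratio = 17.3 / 29.1 = 0.5945
d = 22.6 * 0.5945^0.8 = 14.9 cm

14.9


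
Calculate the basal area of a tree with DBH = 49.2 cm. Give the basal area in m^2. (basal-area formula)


Formula: BA = pi * (DBH/2)^2 / 10000  (cm^2 to m^2)
Radius = DBH/2 = 49.2/2 = 24.6 cm
BA = pi * 24.6^2 / 10000
   = 1901.1662 cm^2 / 10000
   = 0.1901 m^2

0.1901


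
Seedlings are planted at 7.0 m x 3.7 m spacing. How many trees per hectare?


Formula: TPH = 10000 m^2/ha / (spacing_x * spacing_y)
Area per tree = 7.0 m * 3.7 m = 25.9 m^2
TPH = 10000 / 25.9 = 386 trees/ha

386


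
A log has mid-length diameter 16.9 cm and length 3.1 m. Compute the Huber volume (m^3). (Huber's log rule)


Huber: V = Am * L,  Am = pi*(Dm/200)^2
Am = pi*(16.9/200)^2 = 0.022432 m^2
V = 0.022432*3.1 = 0.0695 m^3

0.0695


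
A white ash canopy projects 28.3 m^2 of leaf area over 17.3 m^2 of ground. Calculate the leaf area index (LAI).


Formula: LAI = total leaf area / ground area  (dimensionless)
LAI = 28.3 m^2 / 17.3 m^2
LAI = 1.64

1.64


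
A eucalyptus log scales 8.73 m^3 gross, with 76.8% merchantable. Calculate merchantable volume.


Formula: MV = V_total * (merchantable_pct / 100)
Merchantable fraction = 76.8% / 100 = 0.768
MV = 8.73 m^3 * 0.768 = 6.705 m^3

6.705


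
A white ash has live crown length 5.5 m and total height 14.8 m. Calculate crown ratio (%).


Formula: Crown Ratio = (Crown Length / Total Height) * 100
CR = (5.5 m / 14.8 m) * 100
CR = 0.3716 * 100 = 37.2%

37.2


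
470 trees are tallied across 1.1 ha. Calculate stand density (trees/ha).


Formula: Stand Density = N_trees / Area_ha
Density = 470 trees / 1.1 ha
Density = 427 trees/ha

427


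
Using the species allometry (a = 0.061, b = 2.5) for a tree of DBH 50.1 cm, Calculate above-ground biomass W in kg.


Formula: W = a * DBH^b  (allometric power law)
DBH^b = 50.1^2.5 = 17766.1905
W = 0.061 * 17766.1905 = 1083.7 kg

1083.7


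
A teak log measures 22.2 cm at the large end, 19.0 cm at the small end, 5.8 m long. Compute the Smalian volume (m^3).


Smalian: V = (A1 + A2)/2 * L,  A = pi*(D/200)^2
A1 = pi*(22.2/200)^2 = 0.038708 m^2
A2 = pi*(19.0/200)^2 = 0.028353 m^2
V = (0.038708+0.028353)/2*5.8 = 0.1945 m^3

0.1945


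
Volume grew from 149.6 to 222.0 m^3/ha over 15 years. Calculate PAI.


Formula: PAI = (V_T2 - V_T1) / (T2 - T1)
Volume increment = 222.0 - 149.6 = 72.4 m^3/ha
PAI = 72.4 / 15 = 4.83 m^3/ha/year

4.83


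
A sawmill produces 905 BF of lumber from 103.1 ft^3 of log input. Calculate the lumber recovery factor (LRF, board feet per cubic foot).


Formula: LRF = Lumber Output (BF) / Log Input (ft^3)
LRF = 905 BF / 103.1 ft^3
LRF = 8.78 BF/ft^3

8.78


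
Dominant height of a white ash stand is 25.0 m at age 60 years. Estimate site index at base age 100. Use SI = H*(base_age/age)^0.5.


Formula: SI = H_dom * (base_age / age)^0.5
Age ratio = 100 / 60 = 1.66667
sqrt(age_ratio) = 1.29099
SI = 25.0 * 1.29099 = 32.3 m

32.3


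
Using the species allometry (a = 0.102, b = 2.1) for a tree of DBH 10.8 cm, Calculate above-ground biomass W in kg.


Formula: W = a * DBH^b  (allometric power law)
DBH^b = 10.8^2.1 = 147.9755
W = 0.102 * 147.9755 = 15.1 kg

15.1


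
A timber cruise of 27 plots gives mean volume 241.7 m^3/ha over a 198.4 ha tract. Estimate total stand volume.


Formula: Total Volume = Mean Volume per ha * Total Area
Total Volume = 241.7 m^3/ha * 198.4 ha
Total Volume = 47953 m^3

47953


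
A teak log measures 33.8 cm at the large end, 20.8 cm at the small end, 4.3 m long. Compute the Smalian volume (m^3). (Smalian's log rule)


Smalian: V = (A1 + A2)/2 * L,  A = pi*(D/200)^2
A1 = pi*(33.8/200)^2 = 0.089727 m^2
A2 = pi*(20.8/200)^2 = 0.033979 m^2
V = (0.089727+0.033979)/2*4.3 = 0.266 m^3

0.266


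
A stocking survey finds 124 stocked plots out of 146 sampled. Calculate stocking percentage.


Formula: Stocking % = stocked plots / total plots * 100
Stocking = 124 / 146 * 100
Stocking = 0.8493 * 100 = 84.9%

84.9


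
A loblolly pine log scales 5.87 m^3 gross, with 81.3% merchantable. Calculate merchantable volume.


Formula: MV = V_total * (merchantable_pct / 100)
Merchantable fraction = 81.3% / 100 = 0.813
MV = 5.87 m^3 * 0.813 = 4.772 m^3

4.772


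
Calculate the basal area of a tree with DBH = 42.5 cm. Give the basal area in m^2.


Formula: BA = pi * (DBH/2)^2 / 10000  (cm^2 to m^2)
Radius = DBH/2 = 42.5/2 = 21.25 cm
BA = pi * 21.25^2 / 10000
   = 1418.6254 cm^2 / 10000
   = 0.1419 m^2

0.1419


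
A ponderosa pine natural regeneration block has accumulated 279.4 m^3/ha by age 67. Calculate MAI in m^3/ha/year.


Formula: MAI = Total Volume / Stand Age
MAI = 279.4 m^3/ha / 67 years
MAI = 4.17 m^3/ha/year

4.17


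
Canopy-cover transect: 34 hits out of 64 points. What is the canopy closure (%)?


Formula: Canopy closure = covered points / total points * 100
Closure = 34 / 64 * 100
Closure = 0.5312 * 100 = 53.1%

53.1


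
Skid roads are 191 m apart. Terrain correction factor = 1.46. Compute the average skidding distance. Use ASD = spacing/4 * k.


Formula: ASD = (spacing / 4) * correction
Uncorrected distance = spacing / 4 = 191 / 4 = 47.75 m
ASD = 47.75 * 1.46 = 70 m

70


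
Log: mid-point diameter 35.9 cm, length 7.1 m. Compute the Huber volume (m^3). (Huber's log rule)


Huber: V = Am * L,  Am = pi*(Dm/200)^2
Am = pi*(35.9/200)^2 = 0.101223 m^2
V = 0.101223*7.1 = 0.7187 m^3

0.7187


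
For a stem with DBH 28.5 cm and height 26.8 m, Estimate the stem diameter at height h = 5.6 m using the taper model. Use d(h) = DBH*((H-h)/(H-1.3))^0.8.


Taper: d(h) = DBH * ((H - h) / (H - 1.3))^0.8
Numerator = H - h = 26.8 - 5.6 = 21.2 m
Denominator = H - 1.3 = 26.8 - 1.3 = 25.5 m
Ratio = 21.2 / 25.5 = 0.83137
d = 28.5 * 0.83137^0.8 = 24.6 cm

24.6


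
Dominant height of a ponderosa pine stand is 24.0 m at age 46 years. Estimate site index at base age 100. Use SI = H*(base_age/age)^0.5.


Formula: SI = H_dom * (base_age / age)^0.5
Age ratio = 100 / 46 = 2.17391
sqrt(age_ratio) = 1.47442
SI = 24.0 * 1.47442 = 35.4 m

35.4


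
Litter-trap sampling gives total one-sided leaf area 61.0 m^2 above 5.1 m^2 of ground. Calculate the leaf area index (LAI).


Formula: LAI = total leaf area / ground area  (dimensionless)
LAI = 61.0 m^2 / 5.1 m^2
LAI = 11.96

11.96


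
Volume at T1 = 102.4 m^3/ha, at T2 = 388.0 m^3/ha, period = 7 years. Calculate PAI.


Formula: PAI = (V_T2 - V_T1) / (T2 - T1)
Volume increment = 388.0 - 102.4 = 285.6 m^3/ha
PAI = 285.6 / 7 = 40.8 m^3/ha/year

40.8


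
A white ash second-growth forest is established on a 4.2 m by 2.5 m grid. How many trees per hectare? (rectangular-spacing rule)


Formula: TPH = 10000 m^2/ha / (spacing_x * spacing_y)
Area per tree = 4.2 m * 2.5 m = 10.5 m^2
TPH = 10000 / 10.5 = 952 trees/ha

952


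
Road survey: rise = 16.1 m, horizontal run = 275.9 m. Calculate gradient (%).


Formula: Gradient = rise / run * 100
Gradient = 16.1 / 275.9 * 100 = 5.8%

5.8


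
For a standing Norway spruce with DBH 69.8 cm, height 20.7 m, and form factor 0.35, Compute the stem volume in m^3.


Formula: V = pi * (DBH/200)^2 * H * ff
Radius = DBH/200 = 69.8/200 = 0.349 m
Radius^2 = 0.349^2 = 0.121801 m^2
V = pi * 0.121801 * 20.7 * 0.35
V = 2.772 m^3

2.772


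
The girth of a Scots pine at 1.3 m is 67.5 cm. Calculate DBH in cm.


Formula: DBH = C / pi
DBH = 67.5 / pi
pi = 3.14159...
DBH = 21.5 cm

21.5


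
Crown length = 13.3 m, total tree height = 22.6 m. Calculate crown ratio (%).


Formula: Crown Ratio = (Crown Length / Total Height) * 100
CR = (13.3 m / 22.6 m) * 100
CR = 0.5885 * 100 = 58.8%

58.8


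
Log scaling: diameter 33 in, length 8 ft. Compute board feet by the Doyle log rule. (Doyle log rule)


Doyle: BF = (D - 4)^2 * L / 16
Adjusted diameter = 33 - 4 = 29 in
(D-4)^2 = 29^2 = 841
BF = 841 * 8 / 16 = 421 BF

421


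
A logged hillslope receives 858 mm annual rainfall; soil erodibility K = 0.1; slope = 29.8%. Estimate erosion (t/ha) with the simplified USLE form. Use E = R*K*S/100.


Formula: E = R * K * S / 100  (simplified USLE)
R * K = 858 * 0.1 = 85.8
E = 85.8 * 29.8 / 100 = 25.57 t/ha

25.57


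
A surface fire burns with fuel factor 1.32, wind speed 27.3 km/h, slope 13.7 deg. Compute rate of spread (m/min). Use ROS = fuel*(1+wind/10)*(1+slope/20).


Formula: ROS = fuel * (1 + wind/10) * (1 + slope/20)
Wind factor = 1 + 27.3/10 = 3.73
Slope factor = 1 + 13.7/20 = 1.685
ROS = 1.32 * 3.73 * 1.685 = 8.3 m/min

8.3


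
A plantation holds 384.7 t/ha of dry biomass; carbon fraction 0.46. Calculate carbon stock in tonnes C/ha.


Formula: Carbon Stock = Biomass * Carbon Fraction
C = 384.7 t/ha * 0.46
C = 177.0 t C/ha

177.0


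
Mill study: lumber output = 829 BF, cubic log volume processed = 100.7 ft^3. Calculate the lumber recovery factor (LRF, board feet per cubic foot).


Formula: LRF = Lumber Output (BF) / Log Input (ft^3)
LRF = 829 BF / 100.7 ft^3
LRF = 8.23 BF/ft^3

8.23


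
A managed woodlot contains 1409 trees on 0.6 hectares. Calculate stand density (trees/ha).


Formula: Stand Density = N_trees / Area_ha
Density = 1409 trees / 0.6 ha
Density = 2348 trees/ha

2348


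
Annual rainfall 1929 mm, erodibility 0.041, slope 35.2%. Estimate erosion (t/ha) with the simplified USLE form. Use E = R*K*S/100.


Formula: E = R * K * S / 100  (simplified USLE)
R * K = 1929 * 0.041 = 79.089
E = 79.089 * 35.2 / 100 = 27.84 t/ha

27.84


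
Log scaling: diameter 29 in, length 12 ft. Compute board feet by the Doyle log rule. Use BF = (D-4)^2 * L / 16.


Doyle: BF = (D - 4)^2 * L / 16
Adjusted diameter = 29 - 4 = 25 in
(D-4)^2 = 25^2 = 625
BF = 625 * 12 / 16 = 469 BF

469


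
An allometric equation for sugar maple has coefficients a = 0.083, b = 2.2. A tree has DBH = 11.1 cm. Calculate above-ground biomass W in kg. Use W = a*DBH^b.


Formula: W = a * DBH^b  (allometric power law)
DBH^b = 11.1^2.2 = 199.3933
W = 0.083 * 199.3933 = 16.5 kg

16.5


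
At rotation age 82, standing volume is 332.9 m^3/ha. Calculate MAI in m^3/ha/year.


Formula: MAI = Total Volume / Stand Age
MAI = 332.9 m^3/ha / 82 years
MAI = 4.06 m^3/ha/year

4.06


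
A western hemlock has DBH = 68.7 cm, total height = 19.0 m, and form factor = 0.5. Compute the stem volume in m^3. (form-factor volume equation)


Formula: V = pi * (DBH/200)^2 * H * ff
Radius = DBH/200 = 68.7/200 = 0.3435 m
Radius^2 = 0.3435^2 = 0.11799225 m^2
V = pi * 0.11799225 * 19.0 * 0.5
V = 3.521 m^3

3.521


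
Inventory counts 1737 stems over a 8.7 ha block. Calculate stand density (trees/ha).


Formula: Stand Density = N_trees / Area_ha
Density = 1737 trees / 8.7 ha
Density = 200 trees/ha

200


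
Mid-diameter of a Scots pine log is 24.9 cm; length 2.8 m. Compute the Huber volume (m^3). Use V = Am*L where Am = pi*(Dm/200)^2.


Huber: V = Am * L,  Am = pi*(Dm/200)^2
Am = pi*(24.9/200)^2 = 0.048695 m^2
V = 0.048695*2.8 = 0.1363 m^3

0.1363


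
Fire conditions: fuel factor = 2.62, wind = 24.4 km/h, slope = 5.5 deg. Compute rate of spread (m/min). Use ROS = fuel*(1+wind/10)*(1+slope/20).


Formula: ROS = fuel * (1 + wind/10) * (1 + slope/20)
Wind factor = 1 + 24.4/10 = 3.44
Slope factor = 1 + 5.5/20 = 1.275
ROS = 2.62 * 3.44 * 1.275 = 11.49 m/min

11.49


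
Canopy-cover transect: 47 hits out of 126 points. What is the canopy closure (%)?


Formula: Canopy closure = covered points / total points * 100
Closure = 47 / 126 * 100
Closure = 0.373 * 100 = 37.3%

37.3


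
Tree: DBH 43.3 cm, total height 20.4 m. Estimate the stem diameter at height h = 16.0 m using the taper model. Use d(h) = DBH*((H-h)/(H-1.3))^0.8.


Taper: d(h) = DBH * ((H - h) / (H - 1.3))^0.8
Numerator = H - h = 20.4 - 16.0 = 4.4 m
Denominator = H - 1.3 = 20.4 - 1.3 = 19.1 m
Ratio = 4.4 / 19.1 = 0.23037
d = 43.3 * 0.23037^0.8 = 13.4 cm

13.4


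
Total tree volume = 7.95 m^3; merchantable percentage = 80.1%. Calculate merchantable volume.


Formula: MV = V_total * (merchantable_pct / 100)
Merchantable fraction = 80.1% / 100 = 0.801
MV = 7.95 m^3 * 0.801 = 6.368 m^3

6.368


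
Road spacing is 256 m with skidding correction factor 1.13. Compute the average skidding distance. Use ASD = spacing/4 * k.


Formula: ASD = (spacing / 4) * correction
Uncorrected distance = spacing / 4 = 256 / 4 = 64 m
ASD = 64 * 1.13 = 72 m

72


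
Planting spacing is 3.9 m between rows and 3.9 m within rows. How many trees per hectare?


Formula: TPH = 10000 m^2/ha / (spacing_x * spacing_y)
Area per tree = 3.9 m * 3.9 m = 15.21 m^2
TPH = 10000 / 15.21 = 657 trees/ha

657


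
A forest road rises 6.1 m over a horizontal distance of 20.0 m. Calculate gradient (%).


Formula: Gradient = rise / run * 100
Gradient = 6.1 / 20.0 * 100 = 30.5%

30.5


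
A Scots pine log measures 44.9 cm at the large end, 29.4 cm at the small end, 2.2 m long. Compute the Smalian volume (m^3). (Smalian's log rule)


Smalian: V = (A1 + A2)/2 * L,  A = pi*(D/200)^2
A1 = pi*(44.9/200)^2 = 0.158337 m^2
A2 = pi*(29.4/200)^2 = 0.067887 m^2
V = (0.158337+0.067887)/2*2.2 = 0.2488 m^3

0.2488


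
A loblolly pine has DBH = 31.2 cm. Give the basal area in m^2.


Formula: BA = pi * (DBH/2)^2 / 10000  (cm^2 to m^2)
Radius = DBH/2 = 31.2/2 = 15.6 cm
BA = pi * 15.6^2 / 10000
   = 764.538 cm^2 / 10000
   = 0.0765 m^2

0.0765


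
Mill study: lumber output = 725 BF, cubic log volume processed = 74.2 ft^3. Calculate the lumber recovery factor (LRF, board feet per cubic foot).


Formula: LRF = Lumber Output (BF) / Log Input (ft^3)
LRF = 725 BF / 74.2 ft^3
LRF = 9.77 BF/ft^3

9.77


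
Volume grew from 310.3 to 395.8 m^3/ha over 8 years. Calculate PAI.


Formula: PAI = (V_T2 - V_T1) / (T2 - T1)
Volume increment = 395.8 - 310.3 = 85.5 m^3/ha
PAI = 85.5 / 8 = 10.69 m^3/ha/year

10.69


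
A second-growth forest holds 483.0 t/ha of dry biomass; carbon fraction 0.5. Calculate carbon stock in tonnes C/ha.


Formula: Carbon Stock = Biomass * Carbon Fraction
C = 483.0 t/ha * 0.5
C = 241.5 t C/ha

241.5


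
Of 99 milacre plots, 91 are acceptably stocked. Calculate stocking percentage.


Formula: Stocking % = stocked plots / total plots * 100
Stocking = 91 / 99 * 100
Stocking = 0.9192 * 100 = 91.9%

91.9


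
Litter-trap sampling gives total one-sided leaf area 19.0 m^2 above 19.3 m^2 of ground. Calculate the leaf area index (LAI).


Formula: LAI = total leaf area / ground area  (dimensionless)
LAI = 19.0 m^2 / 19.3 m^2
LAI = 0.98

0.98


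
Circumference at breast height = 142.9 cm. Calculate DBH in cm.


Formula: DBH = C / pi
DBH = 142.9 / pi
pi = 3.14159...
DBH = 45.5 cm

45.5


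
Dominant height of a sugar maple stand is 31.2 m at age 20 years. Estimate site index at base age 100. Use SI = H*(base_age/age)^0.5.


Formula: SI = H_dom * (base_age / age)^0.5
Age ratio = 100 / 20 = 5.0
sqrt(age_ratio) = 2.23607
SI = 31.2 * 2.23607 = 69.8 m

69.8


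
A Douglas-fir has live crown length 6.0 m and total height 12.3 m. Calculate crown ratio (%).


Formula: Crown Ratio = (Crown Length / Total Height) * 100
CR = (6.0 m / 12.3 m) * 100
CR = 0.4878 * 100 = 48.8%

48.8


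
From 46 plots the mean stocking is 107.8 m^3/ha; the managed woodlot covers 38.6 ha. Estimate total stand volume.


Formula: Total Volume = Mean Volume per ha * Total Area
Total Volume = 107.8 m^3/ha * 38.6 ha
Total Volume = 4161 m^3

4161


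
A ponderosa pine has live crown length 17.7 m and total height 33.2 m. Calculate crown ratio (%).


Formula: Crown Ratio = (Crown Length / Total Height) * 100
CR = (17.7 m / 33.2 m) * 100
CR = 0.5331 * 100 = 53.3%

53.3


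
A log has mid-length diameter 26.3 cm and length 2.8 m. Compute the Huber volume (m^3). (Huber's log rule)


Huber: V = Am * L,  Am = pi*(Dm/200)^2
Am = pi*(26.3/200)^2 = 0.054325 m^2
V = 0.054325*2.8 = 0.1521 m^3

0.1521


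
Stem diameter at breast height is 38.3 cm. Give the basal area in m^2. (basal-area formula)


Formula: BA = pi * (DBH/2)^2 / 10000  (cm^2 to m^2)
Radius = DBH/2 = 38.3/2 = 19.15 cm
BA = pi * 19.15^2 / 10000
   = 1152.0927 cm^2 / 10000
   = 0.1152 m^2

0.1152


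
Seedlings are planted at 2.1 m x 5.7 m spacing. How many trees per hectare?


Formula: TPH = 10000 m^2/ha / (spacing_x * spacing_y)
Area per tree = 2.1 m * 5.7 m = 11.97 m^2
TPH = 10000 / 11.97 = 835 trees/ha

835


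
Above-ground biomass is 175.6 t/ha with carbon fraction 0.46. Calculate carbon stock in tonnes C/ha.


Formula: Carbon Stock = Biomass * Carbon Fraction
C = 175.6 t/ha * 0.46
C = 80.8 t C/ha

80.8


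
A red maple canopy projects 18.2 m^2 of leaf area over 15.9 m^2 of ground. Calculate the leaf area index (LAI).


Formula: LAI = total leaf area / ground area  (dimensionless)
LAI = 18.2 m^2 / 15.9 m^2
LAI = 1.14

1.14


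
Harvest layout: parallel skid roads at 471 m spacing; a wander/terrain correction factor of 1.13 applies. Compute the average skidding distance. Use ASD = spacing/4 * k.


Formula: ASD = (spacing / 4) * correction
Uncorrected distance = spacing / 4 = 471 / 4 = 117.75 m
ASD = 117.75 * 1.13 = 133 m

133


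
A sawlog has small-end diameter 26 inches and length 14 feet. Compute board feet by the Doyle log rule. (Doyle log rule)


Doyle: BF = (D - 4)^2 * L / 16
Adjusted diameter = 26 - 4 = 22 in
(D-4)^2 = 22^2 = 484
BF = 484 * 14 / 16 = 424 BF

424


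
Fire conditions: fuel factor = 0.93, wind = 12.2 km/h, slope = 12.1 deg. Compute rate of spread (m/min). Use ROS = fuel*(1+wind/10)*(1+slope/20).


Formula: ROS = fuel * (1 + wind/10) * (1 + slope/20)
Wind factor = 1 + 12.2/10 = 2.22
Slope factor = 1 + 12.1/20 = 1.605
ROS = 0.93 * 2.22 * 1.605 = 3.31 m/min

3.31


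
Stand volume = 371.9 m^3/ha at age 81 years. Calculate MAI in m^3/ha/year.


Formula: MAI = Total Volume / Stand Age
MAI = 371.9 m^3/ha / 81 years
MAI = 4.59 m^3/ha/year

4.59


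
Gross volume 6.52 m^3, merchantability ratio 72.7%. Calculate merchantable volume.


Formula: MV = V_total * (merchantable_pct / 100)
Merchantable fraction = 72.7% / 100 = 0.727
MV = 6.52 m^3 * 0.727 = 4.74 m^3

4.74


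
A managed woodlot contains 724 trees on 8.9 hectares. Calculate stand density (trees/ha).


Formula: Stand Density = N_trees / Area_ha
Density = 724 trees / 8.9 ha
Density = 81 trees/ha

81


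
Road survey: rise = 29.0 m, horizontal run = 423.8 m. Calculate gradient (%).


Formula: Gradient = rise / run * 100
Gradient = 29.0 / 423.8 * 100 = 6.8%

6.8


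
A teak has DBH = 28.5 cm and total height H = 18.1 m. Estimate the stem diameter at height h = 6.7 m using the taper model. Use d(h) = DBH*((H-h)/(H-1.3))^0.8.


Taper: d(h) = DBH * ((H - h) / (H - 1.3))^0.8
Numerator = H - h = 18.1 - 6.7 = 11.4 m
Denominator = H - 1.3 = 18.1 - 1.3 = 16.8 m
Ratio = 11.4 / 16.8 = 0.67857
d = 28.5 * 0.67857^0.8 = 20.9 cm

20.9


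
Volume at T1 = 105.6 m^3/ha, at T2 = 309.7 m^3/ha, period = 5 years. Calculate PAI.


Formula: PAI = (V_T2 - V_T1) / (T2 - T1)
Volume increment = 309.7 - 105.6 = 204.1 m^3/ha
PAI = 204.1 / 5 = 40.82 m^3/ha/year

40.82


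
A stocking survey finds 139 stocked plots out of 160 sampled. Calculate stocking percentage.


Formula: Stocking % = stocked plots / total plots * 100
Stocking = 139 / 160 * 100
Stocking = 0.8688 * 100 = 86.9%

86.9


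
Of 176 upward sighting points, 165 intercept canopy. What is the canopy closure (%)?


Formula: Canopy closure = covered points / total points * 100
Closure = 165 / 176 * 100
Closure = 0.9375 * 100 = 93.8%

93.8


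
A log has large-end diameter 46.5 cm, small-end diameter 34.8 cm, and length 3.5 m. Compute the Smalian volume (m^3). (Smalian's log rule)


Smalian: V = (A1 + A2)/2 * L,  A = pi*(D/200)^2
A1 = pi*(46.5/200)^2 = 0.169823 m^2
A2 = pi*(34.8/200)^2 = 0.095115 m^2
V = (0.169823+0.095115)/2*3.5 = 0.4636 m^3

0.4636


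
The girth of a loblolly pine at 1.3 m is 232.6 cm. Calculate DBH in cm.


Formula: DBH = C / pi
DBH = 232.6 / pi
pi = 3.14159...
DBH = 74.0 cm

74.0


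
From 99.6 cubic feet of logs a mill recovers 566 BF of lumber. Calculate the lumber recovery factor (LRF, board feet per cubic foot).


Formula: LRF = Lumber Output (BF) / Log Input (ft^3)
LRF = 566 BF / 99.6 ft^3
LRF = 5.68 BF/ft^3

5.68


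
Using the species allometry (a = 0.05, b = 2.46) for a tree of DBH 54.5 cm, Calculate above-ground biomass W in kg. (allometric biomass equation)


Formula: W = a * DBH^b  (allometric power law)
DBH^b = 54.5^2.46 = 18686.8197
W = 0.05 * 18686.8197 = 934.3 kg

934.3


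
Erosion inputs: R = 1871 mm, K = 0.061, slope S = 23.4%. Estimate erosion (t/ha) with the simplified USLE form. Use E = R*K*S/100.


Formula: E = R * K * S / 100  (simplified USLE)
R * K = 1871 * 0.061 = 114.131
E = 114.131 * 23.4 / 100 = 26.71 t/ha

26.71


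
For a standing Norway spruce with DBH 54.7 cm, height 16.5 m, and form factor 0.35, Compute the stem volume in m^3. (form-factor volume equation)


Formula: V = pi * (DBH/200)^2 * H * ff
Radius = DBH/200 = 54.7/200 = 0.2735 m
Radius^2 = 0.2735^2 = 0.07480225 m^2
V = pi * 0.07480225 * 16.5 * 0.35
V = 1.357 m^3

1.357


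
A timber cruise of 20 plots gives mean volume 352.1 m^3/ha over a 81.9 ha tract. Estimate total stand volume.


Formula: Total Volume = Mean Volume per ha * Total Area
Total Volume = 352.1 m^3/ha * 81.9 ha
Total Volume = 28837 m^3

28837


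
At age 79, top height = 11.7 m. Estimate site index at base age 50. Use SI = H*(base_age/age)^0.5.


Formula: SI = H_dom * (base_age / age)^0.5
Age ratio = 50 / 79 = 0.63291
sqrt(age_ratio) = 0.79556
SI = 11.7 * 0.79556 = 9.3 m

9.3


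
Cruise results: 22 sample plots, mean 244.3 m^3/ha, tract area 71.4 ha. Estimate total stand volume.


Formula: Total Volume = Mean Volume per ha * Total Area
Total Volume = 244.3 m^3/ha * 71.4 ha
Total Volume = 17443 m^3

17443


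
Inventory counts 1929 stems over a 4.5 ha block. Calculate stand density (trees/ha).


Formula: Stand Density = N_trees / Area_ha
Density = 1929 trees / 4.5 ha
Density = 429 trees/ha

429


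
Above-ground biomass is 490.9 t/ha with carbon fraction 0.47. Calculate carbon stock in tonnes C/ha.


Formula: Carbon Stock = Biomass * Carbon Fraction
C = 490.9 t/ha * 0.47
C = 230.7 t C/ha

230.7


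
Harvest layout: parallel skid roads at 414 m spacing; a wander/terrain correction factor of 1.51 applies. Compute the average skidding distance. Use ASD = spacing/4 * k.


Formula: ASD = (spacing / 4) * correction
Uncorrected distance = spacing / 4 = 414 / 4 = 103.5 m
ASD = 103.5 * 1.51 = 156 m

156


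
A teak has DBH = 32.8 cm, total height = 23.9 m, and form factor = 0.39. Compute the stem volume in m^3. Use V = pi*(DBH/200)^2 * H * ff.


Formula: V = pi * (DBH/200)^2 * H * ff
Radius = DBH/200 = 32.8/200 = 0.164 m
Radius^2 = 0.164^2 = 0.026896 m^2
V = pi * 0.026896 * 23.9 * 0.39
V = 0.788 m^3

0.788


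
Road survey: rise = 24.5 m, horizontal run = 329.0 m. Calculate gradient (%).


Formula: Gradient = rise / run * 100
Gradient = 24.5 / 329.0 * 100 = 7.4%

7.4


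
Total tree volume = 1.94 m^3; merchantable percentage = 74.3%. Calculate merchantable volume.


Formula: MV = V_total * (merchantable_pct / 100)
Merchantable fraction = 74.3% / 100 = 0.743
MV = 1.94 m^3 * 0.743 = 1.441 m^3

1.441


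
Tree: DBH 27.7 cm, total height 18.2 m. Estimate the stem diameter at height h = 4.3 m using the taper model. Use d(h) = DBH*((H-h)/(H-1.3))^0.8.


Taper: d(h) = DBH * ((H - h) / (H - 1.3))^0.8
Numerator = H - h = 18.2 - 4.3 = 13.9 m
Denominator = H - 1.3 = 18.2 - 1.3 = 16.9 m
Ratio = 13.9 / 16.9 = 0.82249
d = 27.7 * 0.82249^0.8 = 23.7 cm

23.7


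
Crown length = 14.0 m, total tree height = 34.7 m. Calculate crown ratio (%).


Formula: Crown Ratio = (Crown Length / Total Height) * 100
CR = (14.0 m / 34.7 m) * 100
CR = 0.4035 * 100 = 40.3%

40.3


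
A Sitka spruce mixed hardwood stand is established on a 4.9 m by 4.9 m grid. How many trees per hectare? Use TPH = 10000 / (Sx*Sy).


Formula: TPH = 10000 m^2/ha / (spacing_x * spacing_y)
Area per tree = 4.9 m * 4.9 m = 24.01 m^2
TPH = 10000 / 24.01 = 416 trees/ha

416


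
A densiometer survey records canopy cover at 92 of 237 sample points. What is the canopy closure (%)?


Formula: Canopy closure = covered points / total points * 100
Closure = 92 / 237 * 100
Closure = 0.3882 * 100 = 38.8%

38.8


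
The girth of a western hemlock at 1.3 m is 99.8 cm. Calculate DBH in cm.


Formula: DBH = C / pi
DBH = 99.8 / pi
pi = 3.14159...
DBH = 31.8 cm

31.8


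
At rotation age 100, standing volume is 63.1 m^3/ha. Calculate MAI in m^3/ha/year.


Formula: MAI = Total Volume / Stand Age
MAI = 63.1 m^3/ha / 100 years
MAI = 0.63 m^3/ha/year

0.63


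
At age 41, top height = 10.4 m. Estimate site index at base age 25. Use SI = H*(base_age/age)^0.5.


Formula: SI = H_dom * (base_age / age)^0.5
Age ratio = 25 / 41 = 0.60976
sqrt(age_ratio) = 0.78087
SI = 10.4 * 0.78087 = 8.1 m

8.1


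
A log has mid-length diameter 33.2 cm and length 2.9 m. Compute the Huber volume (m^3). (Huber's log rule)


Huber: V = Am * L,  Am = pi*(Dm/200)^2
Am = pi*(33.2/200)^2 = 0.08657 m^2
V = 0.08657*2.9 = 0.2511 m^3

0.2511


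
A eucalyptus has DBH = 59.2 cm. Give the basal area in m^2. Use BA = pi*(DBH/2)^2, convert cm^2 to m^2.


Formula: BA = pi * (DBH/2)^2 / 10000  (cm^2 to m^2)
Radius = DBH/2 = 59.2/2 = 29.6 cm
BA = pi * 29.6^2 / 10000
   = 2752.5378 cm^2 / 10000
   = 0.2753 m^2

0.2753


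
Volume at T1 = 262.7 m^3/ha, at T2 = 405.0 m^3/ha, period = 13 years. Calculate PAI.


Formula: PAI = (V_T2 - V_T1) / (T2 - T1)
Volume increment = 405.0 - 262.7 = 142.3 m^3/ha
PAI = 142.3 / 13 = 10.95 m^3/ha/year

10.95


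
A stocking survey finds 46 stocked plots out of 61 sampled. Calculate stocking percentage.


Formula: Stocking % = stocked plots / total plots * 100
Stocking = 46 / 61 * 100
Stocking = 0.7541 * 100 = 75.4%

75.4


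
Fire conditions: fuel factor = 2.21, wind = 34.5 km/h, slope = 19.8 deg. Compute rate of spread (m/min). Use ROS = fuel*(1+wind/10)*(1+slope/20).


Formula: ROS = fuel * (1 + wind/10) * (1 + slope/20)
Wind factor = 1 + 34.5/10 = 4.45
Slope factor = 1 + 19.8/20 = 1.99
ROS = 2.21 * 4.45 * 1.99 = 19.57 m/min

19.57


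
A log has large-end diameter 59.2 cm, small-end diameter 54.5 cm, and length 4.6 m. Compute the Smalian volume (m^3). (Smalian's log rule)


Smalian: V = (A1 + A2)/2 * L,  A = pi*(D/200)^2
A1 = pi*(59.2/200)^2 = 0.275254 m^2
A2 = pi*(54.5/200)^2 = 0.233283 m^2
V = (0.275254+0.233283)/2*4.6 = 1.1696 m^3

1.1696


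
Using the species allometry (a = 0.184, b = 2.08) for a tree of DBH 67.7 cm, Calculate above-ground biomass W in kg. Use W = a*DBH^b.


Formula: W = a * DBH^b  (allometric power law)
DBH^b = 67.7^2.08 = 6421.3217
W = 0.184 * 6421.3217 = 1181.5 kg

1181.5


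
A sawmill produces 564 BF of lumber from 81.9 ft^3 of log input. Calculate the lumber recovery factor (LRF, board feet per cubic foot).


Formula: LRF = Lumber Output (BF) / Log Input (ft^3)
LRF = 564 BF / 81.9 ft^3
LRF = 6.89 BF/ft^3

6.89


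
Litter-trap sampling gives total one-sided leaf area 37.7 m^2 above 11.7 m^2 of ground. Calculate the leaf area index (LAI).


Formula: LAI = total leaf area / ground area  (dimensionless)
LAI = 37.7 m^2 / 11.7 m^2
LAI = 3.22

3.22


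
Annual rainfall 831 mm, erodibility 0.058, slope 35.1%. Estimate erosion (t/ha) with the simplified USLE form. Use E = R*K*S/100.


Formula: E = R * K * S / 100  (simplified USLE)
R * K = 831 * 0.058 = 48.198
E = 48.198 * 35.1 / 100 = 16.92 t/ha

16.92


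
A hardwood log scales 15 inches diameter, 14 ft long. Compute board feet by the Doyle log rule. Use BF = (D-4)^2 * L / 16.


Doyle: BF = (D - 4)^2 * L / 16
Adjusted diameter = 15 - 4 = 11 in
(D-4)^2 = 11^2 = 121
BF = 121 * 14 / 16 = 106 BF

106


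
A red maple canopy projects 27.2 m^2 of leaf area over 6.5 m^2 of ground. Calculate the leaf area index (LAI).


Formula: LAI = total leaf area / ground area  (dimensionless)
LAI = 27.2 m^2 / 6.5 m^2
LAI = 4.18

4.18


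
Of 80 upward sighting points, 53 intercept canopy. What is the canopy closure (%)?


Formula: Canopy closure = covered points / total points * 100
Closure = 53 / 80 * 100
Closure = 0.6625 * 100 = 66.3%

66.3


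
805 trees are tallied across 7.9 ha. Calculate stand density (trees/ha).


Formula: Stand Density = N_trees / Area_ha
Density = 805 trees / 7.9 ha
Density = 102 trees/ha

102


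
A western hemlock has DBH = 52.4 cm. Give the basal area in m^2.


Formula: BA = pi * (DBH/2)^2 / 10000  (cm^2 to m^2)
Radius = DBH/2 = 52.4/2 = 26.2 cm
BA = pi * 26.2^2 / 10000
   = 2156.5149 cm^2 / 10000
   = 0.2157 m^2

0.2157


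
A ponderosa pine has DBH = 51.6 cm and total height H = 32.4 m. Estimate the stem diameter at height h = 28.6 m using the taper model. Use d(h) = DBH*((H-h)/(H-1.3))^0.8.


Taper: d(h) = DBH * ((H - h) / (H - 1.3))^0.8
Numerator = H - h = 32.4 - 28.6 = 3.8 m
Denominator = H - 1.3 = 32.4 - 1.3 = 31.1 m
Ratio = 3.8 / 31.1 = 0.12219
d = 51.6 * 0.12219^0.8 = 9.6 cm

9.6


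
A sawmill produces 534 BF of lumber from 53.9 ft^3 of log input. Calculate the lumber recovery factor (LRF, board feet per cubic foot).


Formula: LRF = Lumber Output (BF) / Log Input (ft^3)
LRF = 534 BF / 53.9 ft^3
LRF = 9.91 BF/ft^3

9.91


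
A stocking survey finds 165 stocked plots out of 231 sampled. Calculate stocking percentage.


Formula: Stocking % = stocked plots / total plots * 100
Stocking = 165 / 231 * 100
Stocking = 0.7143 * 100 = 71.4%

71.4


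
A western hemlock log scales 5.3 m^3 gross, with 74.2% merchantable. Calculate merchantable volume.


Formula: MV = V_total * (merchantable_pct / 100)
Merchantable fraction = 74.2% / 100 = 0.742
MV = 5.3 m^3 * 0.742 = 3.933 m^3

3.933


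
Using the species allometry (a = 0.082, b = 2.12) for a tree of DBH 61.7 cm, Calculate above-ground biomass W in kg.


Formula: W = a * DBH^b  (allometric power law)
DBH^b = 61.7^2.12 = 6243.1612
W = 0.082 * 6243.1612 = 511.9 kg

511.9


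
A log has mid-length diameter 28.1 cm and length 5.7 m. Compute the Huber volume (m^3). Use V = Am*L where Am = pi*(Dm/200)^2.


Huber: V = Am * L,  Am = pi*(Dm/200)^2
Am = pi*(28.1/200)^2 = 0.062016 m^2
V = 0.062016*5.7 = 0.3535 m^3

0.3535


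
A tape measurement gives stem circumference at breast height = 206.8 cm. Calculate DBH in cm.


Formula: DBH = C / pi
DBH = 206.8 / pi
pi = 3.14159...
DBH = 65.8 cm

65.8


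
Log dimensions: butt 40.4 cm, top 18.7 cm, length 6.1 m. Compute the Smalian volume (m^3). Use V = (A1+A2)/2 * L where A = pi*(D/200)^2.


Smalian: V = (A1 + A2)/2 * L,  A = pi*(D/200)^2
A1 = pi*(40.4/200)^2 = 0.12819 m^2
A2 = pi*(18.7/200)^2 = 0.027465 m^2
V = (0.12819+0.027465)/2*6.1 = 0.4747 m^3

0.4747


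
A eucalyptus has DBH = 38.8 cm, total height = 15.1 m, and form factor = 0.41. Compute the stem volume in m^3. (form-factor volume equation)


Formula: V = pi * (DBH/200)^2 * H * ff
Radius = DBH/200 = 38.8/200 = 0.194 m
Radius^2 = 0.194^2 = 0.037636 m^2
V = pi * 0.037636 * 15.1 * 0.41
V = 0.732 m^3

0.732


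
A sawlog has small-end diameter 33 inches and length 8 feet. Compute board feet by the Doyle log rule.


Doyle: BF = (D - 4)^2 * L / 16
Adjusted diameter = 33 - 4 = 29 in
(D-4)^2 = 29^2 = 841
BF = 841 * 8 / 16 = 421 BF

421


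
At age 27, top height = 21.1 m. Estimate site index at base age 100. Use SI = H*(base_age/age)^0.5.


Formula: SI = H_dom * (base_age / age)^0.5
Age ratio = 100 / 27 = 3.7037
sqrt(age_ratio) = 1.9245
SI = 21.1 * 1.9245 = 40.6 m

40.6


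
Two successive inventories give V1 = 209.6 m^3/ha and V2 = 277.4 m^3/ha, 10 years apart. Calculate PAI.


Formula: PAI = (V_T2 - V_T1) / (T2 - T1)
Volume increment = 277.4 - 209.6 = 67.8 m^3/ha
PAI = 67.8 / 10 = 6.78 m^3/ha/year

6.78


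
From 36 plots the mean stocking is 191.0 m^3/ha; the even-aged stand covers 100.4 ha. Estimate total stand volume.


Formula: Total Volume = Mean Volume per ha * Total Area
Total Volume = 191.0 m^3/ha * 100.4 ha
Total Volume = 19176 m^3

19176


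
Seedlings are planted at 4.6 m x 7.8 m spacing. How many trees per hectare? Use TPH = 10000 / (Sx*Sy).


Formula: TPH = 10000 m^2/ha / (spacing_x * spacing_y)
Area per tree = 4.6 m * 7.8 m = 35.88 m^2
TPH = 10000 / 35.88 = 279 trees/ha

279


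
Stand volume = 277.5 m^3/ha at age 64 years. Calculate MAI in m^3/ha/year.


Formula: MAI = Total Volume / Stand Age
MAI = 277.5 m^3/ha / 64 years
MAI = 4.34 m^3/ha/year

4.34


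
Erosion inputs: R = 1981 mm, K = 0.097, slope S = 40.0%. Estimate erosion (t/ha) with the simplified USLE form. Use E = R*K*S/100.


Formula: E = R * K * S / 100  (simplified USLE)
R * K = 1981 * 0.097 = 192.157
E = 192.157 * 40.0 / 100 = 76.86 t/ha

76.86


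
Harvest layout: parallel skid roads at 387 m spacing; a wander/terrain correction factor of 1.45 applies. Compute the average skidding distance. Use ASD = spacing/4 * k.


Formula: ASD = (spacing / 4) * correction
Uncorrected distance = spacing / 4 = 387 / 4 = 96.75 m
ASD = 96.75 * 1.45 = 140 m

140


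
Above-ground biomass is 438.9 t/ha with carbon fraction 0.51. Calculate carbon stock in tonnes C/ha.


Formula: Carbon Stock = Biomass * Carbon Fraction
C = 438.9 t/ha * 0.51
C = 223.8 t C/ha

223.8


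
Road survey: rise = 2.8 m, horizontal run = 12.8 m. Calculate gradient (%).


Formula: Gradient = rise / run * 100
Gradient = 2.8 / 12.8 * 100 = 21.9%

21.9


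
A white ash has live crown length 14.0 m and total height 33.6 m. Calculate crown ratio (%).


Formula: Crown Ratio = (Crown Length / Total Height) * 100
CR = (14.0 m / 33.6 m) * 100
CR = 0.4167 * 100 = 41.7%

41.7


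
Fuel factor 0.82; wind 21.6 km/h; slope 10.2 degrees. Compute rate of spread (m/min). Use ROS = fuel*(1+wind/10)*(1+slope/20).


Formula: ROS = fuel * (1 + wind/10) * (1 + slope/20)
Wind factor = 1 + 21.6/10 = 3.16
Slope factor = 1 + 10.2/20 = 1.51
ROS = 0.82 * 3.16 * 1.51 = 3.91 m/min

3.91


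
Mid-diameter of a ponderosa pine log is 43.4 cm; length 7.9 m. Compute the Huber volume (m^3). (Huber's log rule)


Huber: V = Am * L,  Am = pi*(Dm/200)^2
Am = pi*(43.4/200)^2 = 0.147934 m^2
V = 0.147934*7.9 = 1.1687 m^3

1.1687


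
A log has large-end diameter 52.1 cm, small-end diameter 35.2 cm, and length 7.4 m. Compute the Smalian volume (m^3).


Smalian: V = (A1 + A2)/2 * L,  A = pi*(D/200)^2
A1 = pi*(52.1/200)^2 = 0.213189 m^2
A2 = pi*(35.2/200)^2 = 0.097314 m^2
V = (0.213189+0.097314)/2*7.4 = 1.1489 m^3

1.1489


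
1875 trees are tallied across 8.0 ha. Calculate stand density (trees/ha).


Formula: Stand Density = N_trees / Area_ha
Density = 1875 trees / 8.0 ha
Density = 234 trees/ha

234


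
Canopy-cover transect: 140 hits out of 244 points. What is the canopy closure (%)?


Formula: Canopy closure = covered points / total points * 100
Closure = 140 / 244 * 100
Closure = 0.5738 * 100 = 57.4%

57.4


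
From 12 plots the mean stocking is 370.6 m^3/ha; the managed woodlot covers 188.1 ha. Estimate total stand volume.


Formula: Total Volume = Mean Volume per ha * Total Area
Total Volume = 370.6 m^3/ha * 188.1 ha
Total Volume = 69710 m^3

69710


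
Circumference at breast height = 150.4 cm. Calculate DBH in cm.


Formula: DBH = C / pi
DBH = 150.4 / pi
pi = 3.14159...
DBH = 47.9 cm

47.9


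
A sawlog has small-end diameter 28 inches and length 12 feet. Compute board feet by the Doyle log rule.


Doyle: BF = (D - 4)^2 * L / 16
Adjusted diameter = 28 - 4 = 24 in
(D-4)^2 = 24^2 = 576
BF = 576 * 12 / 16 = 432 BF

432


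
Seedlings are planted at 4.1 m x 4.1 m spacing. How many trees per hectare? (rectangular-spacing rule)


Formula: TPH = 10000 m^2/ha / (spacing_x * spacing_y)
Area per tree = 4.1 m * 4.1 m = 16.81 m^2
TPH = 10000 / 16.81 = 595 trees/ha

595


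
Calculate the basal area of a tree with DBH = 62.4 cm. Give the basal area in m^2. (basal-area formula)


Formula: BA = pi * (DBH/2)^2 / 10000  (cm^2 to m^2)
Radius = DBH/2 = 62.4/2 = 31.2 cm
BA = pi * 31.2^2 / 10000
   = 3058.152 cm^2 / 10000
   = 0.3058 m^2

0.3058


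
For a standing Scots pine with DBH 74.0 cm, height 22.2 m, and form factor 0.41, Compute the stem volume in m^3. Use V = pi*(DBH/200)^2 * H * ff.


Formula: V = pi * (DBH/200)^2 * H * ff
Radius = DBH/200 = 74.0/200 = 0.37 m
Radius^2 = 0.37^2 = 0.1369 m^2
V = pi * 0.1369 * 22.2 * 0.41
V = 3.915 m^3

3.915


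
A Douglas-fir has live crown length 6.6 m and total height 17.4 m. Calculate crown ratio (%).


Formula: Crown Ratio = (Crown Length / Total Height) * 100
CR = (6.6 m / 17.4 m) * 100
CR = 0.3793 * 100 = 37.9%

37.9


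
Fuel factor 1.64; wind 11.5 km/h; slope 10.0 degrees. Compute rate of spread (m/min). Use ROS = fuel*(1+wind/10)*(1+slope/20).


Formula: ROS = fuel * (1 + wind/10) * (1 + slope/20)
Wind factor = 1 + 11.5/10 = 2.15
Slope factor = 1 + 10.0/20 = 1.5
ROS = 1.64 * 2.15 * 1.5 = 5.29 m/min

5.29


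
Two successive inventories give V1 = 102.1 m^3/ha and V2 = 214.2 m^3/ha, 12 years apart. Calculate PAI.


Formula: PAI = (V_T2 - V_T1) / (T2 - T1)
Volume increment = 214.2 - 102.1 = 112.1 m^3/ha
PAI = 112.1 / 12 = 9.34 m^3/ha/year

9.34


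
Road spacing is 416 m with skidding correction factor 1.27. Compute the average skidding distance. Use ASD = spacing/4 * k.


Formula: ASD = (spacing / 4) * correction
Uncorrected distance = spacing / 4 = 416 / 4 = 104 m
ASD = 104 * 1.27 = 132 m

132


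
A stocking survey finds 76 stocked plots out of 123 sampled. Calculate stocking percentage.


Formula: Stocking % = stocked plots / total plots * 100
Stocking = 76 / 123 * 100
Stocking = 0.6179 * 100 = 61.8%

61.8


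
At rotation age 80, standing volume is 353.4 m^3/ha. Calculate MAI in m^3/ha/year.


Formula: MAI = Total Volume / Stand Age
MAI = 353.4 m^3/ha / 80 years
MAI = 4.42 m^3/ha/year

4.42


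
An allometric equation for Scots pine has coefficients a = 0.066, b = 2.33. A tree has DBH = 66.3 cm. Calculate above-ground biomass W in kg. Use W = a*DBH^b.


Formula: W = a * DBH^b  (allometric power law)
DBH^b = 66.3^2.33 = 17543.9153
W = 0.066 * 17543.9153 = 1157.9 kg

1157.9
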